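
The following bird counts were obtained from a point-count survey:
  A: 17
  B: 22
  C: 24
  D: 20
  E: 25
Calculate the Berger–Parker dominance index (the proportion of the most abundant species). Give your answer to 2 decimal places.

Total N = 17+22+24+20+25 = 108, so the proportions are 0.1574, 0.2037, 0.2222, 0.1852, 0.2315 (working shown to 4 dp, full precision carried).
The largest proportion is 0.2315, i.e. d = 0.23 to 2 decimal places.

0.23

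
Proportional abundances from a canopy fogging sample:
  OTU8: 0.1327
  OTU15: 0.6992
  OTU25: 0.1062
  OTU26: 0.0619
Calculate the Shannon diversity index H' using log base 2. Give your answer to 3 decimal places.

Each pᵢ log₂ pᵢ term (working shown to 5 dp, full precision carried): 0.1327×(-2.91376)=-0.38666, 0.6992×(-0.51622)=-0.36094, 0.1062×(-3.23514)=-0.34357, 0.0619×(-4.01392)=-0.24846.
Sum = -1.33963, so H' = 1.340.

1.340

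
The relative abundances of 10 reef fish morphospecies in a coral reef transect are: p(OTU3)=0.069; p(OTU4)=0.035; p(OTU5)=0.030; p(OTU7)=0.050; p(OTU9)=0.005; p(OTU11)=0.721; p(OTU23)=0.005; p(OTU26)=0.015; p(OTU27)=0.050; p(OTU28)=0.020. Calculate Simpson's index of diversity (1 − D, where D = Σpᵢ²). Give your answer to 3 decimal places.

D = 0.069² + 0.035² + 0.03² + 0.05² + 0.005² + 0.721² + 0.005² + 0.015² + 0.05² + 0.02² = 0.00476 + 0.00123 + 0.00090 + 0.00250 + 0.00003 + 0.51984 + 0.00003 + 0.00022 + 0.00250 + 0.00040 = 0.53240 (working shown to 5 dp, full precision carried).
So 1 − D = 0.46760, i.e. 0.468 to 3 decimal places.

0.468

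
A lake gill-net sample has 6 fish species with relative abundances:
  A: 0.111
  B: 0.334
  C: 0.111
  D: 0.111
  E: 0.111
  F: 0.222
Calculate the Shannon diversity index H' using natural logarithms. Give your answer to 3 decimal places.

Each pᵢ ln pᵢ term (working shown to 5 dp, full precision carried): 0.111×(-2.19823)=-0.24400, 0.334×(-1.09661)=-0.36627, 0.111×(-2.19823)=-0.24400, 0.111×(-2.19823)=-0.24400, 0.111×(-2.19823)=-0.24400, 0.222×(-1.50508)=-0.33413.
Sum = -1.67641, so H' = 1.676.

1.676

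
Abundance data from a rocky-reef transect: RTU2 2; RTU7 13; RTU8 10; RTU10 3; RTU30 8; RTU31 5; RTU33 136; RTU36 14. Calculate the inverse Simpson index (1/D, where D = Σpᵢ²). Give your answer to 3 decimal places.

1.914

Total N = 2+13+10+3+8+5+136+14 = 191, so the proportions are 0.010471, 0.068063, 0.052356, 0.015707, 0.041885, 0.026178, 0.712042, 0.073298 (working shown to 6 dp, full precision carried).
D = 0.010471² + 0.068063² + 0.052356² + 0.015707² + 0.041885² + 0.026178² + 0.712042² + 0.073298² = 0.000110 + 0.004633 + 0.002741 + 0.000247 + 0.001754 + 0.000685 + 0.507004 + 0.005373 = 0.522546.
So 1/D = 1.91371, i.e. 1.914 to 3 decimal places.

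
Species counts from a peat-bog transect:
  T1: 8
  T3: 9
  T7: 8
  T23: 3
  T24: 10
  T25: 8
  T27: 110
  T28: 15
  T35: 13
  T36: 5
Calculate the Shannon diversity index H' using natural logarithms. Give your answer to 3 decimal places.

1.564

Total N = 8+9+8+3+10+8+110+15+13+5 = 189, so the proportions are 0.04233, 0.04762, 0.04233, 0.01587, 0.05291, 0.04233, 0.58201, 0.07937, 0.06878, 0.02646 (working shown to 5 dp, full precision carried).
Each pᵢ ln pᵢ term: 0.04233×(-3.16231)=-0.13385, 0.04762×(-3.04452)=-0.14498, 0.04233×(-3.16231)=-0.13385, 0.01587×(-4.14313)=-0.06576, 0.05291×(-2.93916)=-0.15551, 0.04233×(-3.16231)=-0.13385, 0.58201×(-0.54127)=-0.31502, 0.07937×(-2.53370)=-0.20109, 0.06878×(-2.67680)=-0.18412, 0.02646×(-3.63231)=-0.09609.
Sum = -1.56414, so H' = 1.564.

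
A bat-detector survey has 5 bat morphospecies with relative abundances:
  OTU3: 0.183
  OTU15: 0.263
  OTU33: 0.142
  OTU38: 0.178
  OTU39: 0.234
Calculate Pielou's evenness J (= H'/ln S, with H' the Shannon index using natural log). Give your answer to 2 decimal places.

0.99

H' = −Σ pᵢ ln pᵢ = −((-0.3108) + (-0.3513) + (-0.2772) + (-0.3072) + (-0.3399)) = 1.5863 (working shown to 4 dp, full precision carried).
With S = 5 species, ln S = 1.6094, so J = 1.5863/1.6094 = 0.9856, i.e. 0.99 to 2 decimal places.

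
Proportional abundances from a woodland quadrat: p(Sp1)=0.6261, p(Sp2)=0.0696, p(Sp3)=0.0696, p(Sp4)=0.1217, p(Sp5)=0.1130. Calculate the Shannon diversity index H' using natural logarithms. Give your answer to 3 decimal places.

1.167

Each pᵢ ln pᵢ term (working shown to 5 dp, full precision carried): 0.6261×(-0.46825)=-0.29317, 0.0696×(-2.66499)=-0.18548, 0.0696×(-2.66499)=-0.18548, 0.1217×(-2.10620)=-0.25632, 0.113×(-2.18037)=-0.24638.
Sum = -1.16684, so H' = 1.167.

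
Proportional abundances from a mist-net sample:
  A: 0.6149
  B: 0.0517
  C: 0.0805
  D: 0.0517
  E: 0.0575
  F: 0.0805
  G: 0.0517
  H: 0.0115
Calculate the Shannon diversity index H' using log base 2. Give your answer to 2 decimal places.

Each pᵢ log₂ pᵢ term (working shown to 4 dp, full precision carried): 0.6149×(-0.7016)=-0.4314, 0.0517×(-4.2737)=-0.2209, 0.0805×(-3.6349)=-0.2926, 0.0517×(-4.2737)=-0.2209, 0.0575×(-4.1203)=-0.2369, 0.0805×(-3.6349)=-0.2926, 0.0517×(-4.2737)=-0.2209, 0.0115×(-6.4422)=-0.0741.
Sum = -1.9905, so H' = 1.99.

1.99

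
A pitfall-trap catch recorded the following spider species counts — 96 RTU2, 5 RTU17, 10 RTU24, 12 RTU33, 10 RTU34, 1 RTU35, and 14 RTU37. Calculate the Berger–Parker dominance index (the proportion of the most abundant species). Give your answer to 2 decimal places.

Total N = 96+5+10+12+10+1+14 = 148, so the proportions are 0.6486, 0.0338, 0.0676, 0.0811, 0.0676, 0.0068, 0.0946 (working shown to 4 dp, full precision carried).
The largest proportion is 0.6486, i.e. d = 0.65 to 2 decimal places.

0.65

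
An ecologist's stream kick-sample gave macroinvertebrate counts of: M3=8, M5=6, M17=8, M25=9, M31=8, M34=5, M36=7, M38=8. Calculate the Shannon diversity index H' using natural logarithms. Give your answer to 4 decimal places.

Total N = 8+6+8+9+8+5+7+8 = 59, so the proportions are 0.135593, 0.101695, 0.135593, 0.152542, 0.135593, 0.084746, 0.118644, 0.135593 (working shown to 6 dp, full precision carried).
Each pᵢ ln pᵢ term: 0.135593×(-1.998096)=-0.270928, 0.101695×(-2.285778)=-0.232452, 0.135593×(-1.998096)=-0.270928, 0.152542×(-1.880313)=-0.286827, 0.135593×(-1.998096)=-0.270928, 0.084746×(-2.468100)=-0.209161, 0.118644×(-2.131627)=-0.252905, 0.135593×(-1.998096)=-0.270928.
Sum = -2.065058, so H' = 2.0651.

2.0651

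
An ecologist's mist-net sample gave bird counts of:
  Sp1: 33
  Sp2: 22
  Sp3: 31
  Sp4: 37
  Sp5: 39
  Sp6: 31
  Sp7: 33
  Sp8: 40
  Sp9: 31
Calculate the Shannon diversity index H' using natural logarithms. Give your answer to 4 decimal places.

2.1847

Total N = 33+22+31+37+39+31+33+40+31 = 297, so the proportions are 0.111111, 0.074074, 0.104377, 0.124579, 0.131313, 0.104377, 0.111111, 0.13468, 0.104377 (working shown to 6 dp, full precision carried).
Each pᵢ ln pᵢ term: 0.111111×(-2.197225)=-0.244136, 0.074074×(-2.602690)=-0.192792, 0.104377×(-2.259745)=-0.235866, 0.124579×(-2.082814)=-0.259475, 0.131313×(-2.030170)=-0.266588, 0.104377×(-2.259745)=-0.235866, 0.111111×(-2.197225)=-0.244136, 0.13468×(-2.004853)=-0.270014, 0.104377×(-2.259745)=-0.235866.
Sum = -2.184738, so H' = 2.1847.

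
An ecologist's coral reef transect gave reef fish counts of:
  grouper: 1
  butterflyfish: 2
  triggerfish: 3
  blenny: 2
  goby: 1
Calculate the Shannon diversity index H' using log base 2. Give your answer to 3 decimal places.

2.197

Total N = 1+2+3+2+1 = 9, so the proportions are 0.11111, 0.22222, 0.33333, 0.22222, 0.11111 (working shown to 5 dp, full precision carried).
Each pᵢ log₂ pᵢ term: 0.11111×(-3.16993)=-0.35221, 0.22222×(-2.16993)=-0.48221, 0.33333×(-1.58496)=-0.52832, 0.22222×(-2.16993)=-0.48221, 0.11111×(-3.16993)=-0.35221.
Sum = -2.19716, so H' = 2.197.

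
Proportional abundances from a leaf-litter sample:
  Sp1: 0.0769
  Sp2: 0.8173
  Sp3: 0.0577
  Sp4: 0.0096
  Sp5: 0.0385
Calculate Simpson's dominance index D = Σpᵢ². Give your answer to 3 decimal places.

0.679

D = 0.0769² + 0.8173² + 0.0577² + 0.0096² + 0.0385² = 0.00591 + 0.66798 + 0.00333 + 0.00009 + 0.00148 = 0.67880 (working shown to 5 dp, full precision carried).
To 3 decimal places, D = 0.679.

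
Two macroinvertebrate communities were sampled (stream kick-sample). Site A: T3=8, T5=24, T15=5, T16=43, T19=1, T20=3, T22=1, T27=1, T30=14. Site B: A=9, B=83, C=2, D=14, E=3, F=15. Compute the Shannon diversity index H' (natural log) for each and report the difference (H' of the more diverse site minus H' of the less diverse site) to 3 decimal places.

Site A: N=100, proportions 0.08, 0.24, 0.05, 0.43, 0.01, 0.03, 0.01, 0.01, 0.14, giving H' = 1.57587 (working shown to 5 dp, full precision carried).
Site B: N=126, proportions 0.07143, 0.65873, 0.01587, 0.11111, 0.02381, 0.11905, giving H' = 1.11574.
Difference = |1.57587 − 1.11574| = 0.46013, i.e. 0.460 to 3 decimal places.

0.460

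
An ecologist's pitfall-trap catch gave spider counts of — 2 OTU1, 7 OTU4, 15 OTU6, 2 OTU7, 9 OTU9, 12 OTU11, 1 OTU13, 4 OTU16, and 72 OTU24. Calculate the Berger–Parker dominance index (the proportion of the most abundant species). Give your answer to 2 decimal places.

0.58

Total N = 2+7+15+2+9+12+1+4+72 = 124, so the proportions are 0.0161, 0.0565, 0.121, 0.0161, 0.0726, 0.0968, 0.0081, 0.0323, 0.5806 (working shown to 4 dp, full precision carried).
The largest proportion is 0.5806, i.e. d = 0.58 to 2 decimal places.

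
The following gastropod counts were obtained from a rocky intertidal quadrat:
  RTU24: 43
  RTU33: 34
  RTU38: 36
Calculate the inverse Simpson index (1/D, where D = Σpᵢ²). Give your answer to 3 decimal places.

Total N = 43+34+36 = 113, so the proportions are 0.380531, 0.300885, 0.318584 (working shown to 6 dp, full precision carried).
D = 0.380531² + 0.300885² + 0.318584² = 0.144804 + 0.090532 + 0.101496 = 0.336831.
So 1/D = 2.96884, i.e. 2.969 to 3 decimal places.

2.969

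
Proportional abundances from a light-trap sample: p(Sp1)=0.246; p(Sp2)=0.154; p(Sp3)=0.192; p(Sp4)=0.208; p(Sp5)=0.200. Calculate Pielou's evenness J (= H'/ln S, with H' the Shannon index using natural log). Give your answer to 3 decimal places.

0.993

H' = −Σ pᵢ ln pᵢ = −((-0.34500) + (-0.28810) + (-0.31685) + (-0.32661) + (-0.32189)) = 1.59844 (working shown to 5 dp, full precision carried).
With S = 5 species, ln S = 1.60944, so J = 1.59844/1.60944 = 0.99317, i.e. 0.993 to 3 decimal places.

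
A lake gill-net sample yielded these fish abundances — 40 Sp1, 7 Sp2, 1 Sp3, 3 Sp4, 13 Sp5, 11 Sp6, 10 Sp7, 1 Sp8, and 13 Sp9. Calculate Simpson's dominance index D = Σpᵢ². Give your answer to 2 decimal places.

Total N = 40+7+1+3+13+11+10+1+13 = 99, so the proportions are 0.404, 0.0707, 0.0101, 0.0303, 0.1313, 0.1111, 0.101, 0.0101, 0.1313 (working shown to 4 dp, full precision carried).
D = 0.404² + 0.0707² + 0.0101² + 0.0303² + 0.1313² + 0.1111² + 0.101² + 0.0101² + 0.1313² = 0.1632 + 0.0050 + 0.0001 + 0.0009 + 0.0172 + 0.0123 + 0.0102 + 0.0001 + 0.0172 = 0.2264.
To 2 decimal places, D = 0.23.

0.23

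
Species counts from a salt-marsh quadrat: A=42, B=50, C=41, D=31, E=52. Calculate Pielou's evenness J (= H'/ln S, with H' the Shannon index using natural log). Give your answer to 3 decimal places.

0.990

Total N = 42+50+41+31+52 = 216, so the proportions are 0.19444, 0.23148, 0.18981, 0.14352, 0.24074 (working shown to 5 dp, full precision carried).
H' = −Σ pᵢ ln pᵢ = −((-0.31842) + (-0.33872) + (-0.31542) + (-0.27861) + (-0.34282)) = 1.59399.
With S = 5 species, ln S = 1.60944, so J = 1.59399/1.60944 = 0.99040, i.e. 0.990 to 3 decimal places.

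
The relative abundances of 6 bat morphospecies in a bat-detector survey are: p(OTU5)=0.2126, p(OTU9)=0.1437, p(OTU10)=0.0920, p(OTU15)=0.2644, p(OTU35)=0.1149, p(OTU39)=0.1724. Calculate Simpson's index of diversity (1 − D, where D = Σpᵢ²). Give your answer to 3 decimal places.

0.813

D = 0.2126² + 0.1437² + 0.092² + 0.2644² + 0.1149² + 0.1724² = 0.04520 + 0.02065 + 0.00846 + 0.06991 + 0.01320 + 0.02972 = 0.18714 (working shown to 5 dp, full precision carried).
So 1 − D = 0.81286, i.e. 0.813 to 3 decimal places.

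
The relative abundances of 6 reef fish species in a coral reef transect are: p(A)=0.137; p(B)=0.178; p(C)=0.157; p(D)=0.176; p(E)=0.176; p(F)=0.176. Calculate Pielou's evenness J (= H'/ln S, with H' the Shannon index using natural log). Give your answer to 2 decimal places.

1.00

H' = −Σ pᵢ ln pᵢ = −((-0.2723) + (-0.3072) + (-0.2907) + (-0.3058) + (-0.3058) + (-0.3058)) = 1.7875 (working shown to 4 dp, full precision carried).
With S = 6 species, ln S = 1.7918, so J = 1.7875/1.7918 = 0.9976, i.e. 1.00 to 2 decimal places.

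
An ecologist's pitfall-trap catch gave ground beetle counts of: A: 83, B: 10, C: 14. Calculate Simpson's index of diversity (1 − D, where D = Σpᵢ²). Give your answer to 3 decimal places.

Total N = 83+10+14 = 107, so the proportions are 0.7757, 0.09346, 0.13084 (working shown to 5 dp, full precision carried).
D = 0.7757² + 0.09346² + 0.13084² = 0.60171 + 0.00873 + 0.01712 = 0.62757.
So 1 − D = 0.37243, i.e. 0.372 to 3 decimal places.

0.372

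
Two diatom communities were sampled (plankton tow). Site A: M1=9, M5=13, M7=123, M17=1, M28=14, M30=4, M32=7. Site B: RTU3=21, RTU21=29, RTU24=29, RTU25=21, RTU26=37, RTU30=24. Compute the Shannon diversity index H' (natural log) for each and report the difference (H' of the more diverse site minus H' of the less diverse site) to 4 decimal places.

0.7291

Site A: N=171, proportions 0.052632, 0.076023, 0.719298, 0.005848, 0.081871, 0.023392, 0.040936, giving H' = 1.041480 (working shown to 6 dp, full precision carried).
Site B: N=161, proportions 0.130435, 0.180124, 0.180124, 0.130435, 0.229814, 0.149068, giving H' = 1.770533.
Difference = |1.041480 − 1.770533| = 0.729053, i.e. 0.7291 to 4 decimal places.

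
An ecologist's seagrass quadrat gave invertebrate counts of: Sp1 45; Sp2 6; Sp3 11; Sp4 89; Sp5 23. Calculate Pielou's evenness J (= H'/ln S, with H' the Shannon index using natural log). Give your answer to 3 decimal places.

0.777

Total N = 45+6+11+89+23 = 174, so the proportions are 0.25862, 0.03448, 0.06322, 0.51149, 0.13218 (working shown to 5 dp, full precision carried).
H' = −Σ pᵢ ln pᵢ = −((-0.34976) + (-0.11611) + (-0.17456) + (-0.34292) + (-0.26748)) = 1.25082.
With S = 5 species, ln S = 1.60944, so J = 1.25082/1.60944 = 0.77718, i.e. 0.777 to 3 decimal places.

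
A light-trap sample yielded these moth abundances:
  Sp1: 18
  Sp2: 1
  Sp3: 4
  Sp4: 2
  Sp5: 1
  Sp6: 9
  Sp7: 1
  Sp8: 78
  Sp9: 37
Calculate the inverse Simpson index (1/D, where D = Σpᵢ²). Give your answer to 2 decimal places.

2.89

Total N = 18+1+4+2+1+9+1+78+37 = 151, so the proportions are 0.11921, 0.00662, 0.02649, 0.01325, 0.00662, 0.0596, 0.00662, 0.51656, 0.24503 (working shown to 5 dp, full precision carried).
D = 0.11921² + 0.00662² + 0.02649² + 0.01325² + 0.00662² + 0.0596² + 0.00662² + 0.51656² + 0.24503² = 0.01421 + 0.00004 + 0.00070 + 0.00018 + 0.00004 + 0.00355 + 0.00004 + 0.26683 + 0.06004 = 0.34564.
So 1/D = 2.8932, i.e. 2.89 to 2 decimal places.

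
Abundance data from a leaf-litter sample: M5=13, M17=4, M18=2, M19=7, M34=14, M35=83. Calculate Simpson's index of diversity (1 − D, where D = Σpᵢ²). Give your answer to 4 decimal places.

0.5160

Total N = 13+4+2+7+14+83 = 123, so the proportions are 0.105691, 0.03252, 0.01626, 0.056911, 0.113821, 0.674797 (working shown to 6 dp, full precision carried).
D = 0.105691² + 0.03252² + 0.01626² + 0.056911² + 0.113821² + 0.674797² = 0.011171 + 0.001058 + 0.000264 + 0.003239 + 0.012955 + 0.455351 = 0.484037.
So 1 − D = 0.515963, i.e. 0.5160 to 4 decimal places.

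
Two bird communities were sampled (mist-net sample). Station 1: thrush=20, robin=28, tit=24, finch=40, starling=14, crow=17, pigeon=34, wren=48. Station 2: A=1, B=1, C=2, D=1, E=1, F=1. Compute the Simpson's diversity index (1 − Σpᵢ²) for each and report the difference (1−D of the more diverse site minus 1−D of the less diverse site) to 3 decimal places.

0.039

Station 1: N=225, proportions 0.088889, 0.124444, 0.106667, 0.177778, 0.062222, 0.075556, 0.151111, 0.213333, giving 1−D = 0.855704 (working shown to 6 dp, full precision carried).
Station 2: N=7, proportions 0.142857, 0.142857, 0.285714, 0.142857, 0.142857, 0.142857, giving 1−D = 0.816327.
Difference = |0.855704 − 0.816327| = 0.039377, i.e. 0.039 to 3 decimal places.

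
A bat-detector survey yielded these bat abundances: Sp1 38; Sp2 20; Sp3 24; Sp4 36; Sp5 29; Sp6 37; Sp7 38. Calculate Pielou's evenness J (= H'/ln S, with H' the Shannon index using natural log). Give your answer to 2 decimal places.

Total N = 38+20+24+36+29+37+38 = 222, so the proportions are 0.1712, 0.0901, 0.1081, 0.1622, 0.1306, 0.1667, 0.1712 (working shown to 4 dp, full precision carried).
H' = −Σ pᵢ ln pᵢ = −((-0.3021) + (-0.2168) + (-0.2405) + (-0.2950) + (-0.2659) + (-0.2986) + (-0.3021)) = 1.9211.
With S = 7 species, ln S = 1.9459, so J = 1.9211/1.9459 = 0.9873, i.e. 0.99 to 2 decimal places.

0.99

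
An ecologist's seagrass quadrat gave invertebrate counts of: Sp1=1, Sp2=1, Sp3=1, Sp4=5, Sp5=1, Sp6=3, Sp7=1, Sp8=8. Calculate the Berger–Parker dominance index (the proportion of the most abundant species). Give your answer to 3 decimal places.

0.381

Total N = 1+1+1+5+1+3+1+8 = 21, so the proportions are 0.04762, 0.04762, 0.04762, 0.2381, 0.04762, 0.14286, 0.04762, 0.38095 (working shown to 5 dp, full precision carried).
The largest proportion is 0.38095, i.e. d = 0.381 to 3 decimal places.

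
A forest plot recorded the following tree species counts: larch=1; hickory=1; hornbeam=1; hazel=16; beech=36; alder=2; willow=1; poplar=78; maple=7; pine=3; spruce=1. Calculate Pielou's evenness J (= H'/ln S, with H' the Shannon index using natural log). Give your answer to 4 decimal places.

0.5733

Total N = 1+1+1+16+36+2+1+78+7+3+1 = 147, so the proportions are 0.006803, 0.006803, 0.006803, 0.108844, 0.244898, 0.013605, 0.006803, 0.530612, 0.047619, 0.020408, 0.006803 (working shown to 6 dp, full precision carried).
H' = −Σ pᵢ ln pᵢ = −((-0.033949) + (-0.033949) + (-0.033949) + (-0.241398) + (-0.344550) + (-0.058466) + (-0.033949) + (-0.336262) + (-0.144977) + (-0.079425) + (-0.033949)) = 1.374821.
With S = 11 species, ln S = 2.397895, so J = 1.374821/2.397895 = 0.573345, i.e. 0.5733 to 4 decimal places.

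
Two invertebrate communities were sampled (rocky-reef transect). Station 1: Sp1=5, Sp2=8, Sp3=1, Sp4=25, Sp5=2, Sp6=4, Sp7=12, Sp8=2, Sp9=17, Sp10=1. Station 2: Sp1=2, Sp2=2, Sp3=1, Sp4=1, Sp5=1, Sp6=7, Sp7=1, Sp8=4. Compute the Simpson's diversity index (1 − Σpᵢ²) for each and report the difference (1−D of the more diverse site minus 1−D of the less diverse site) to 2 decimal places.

Station 1: N=77, proportions 0.0649, 0.1039, 0.013, 0.3247, 0.026, 0.0519, 0.1558, 0.026, 0.2208, 0.013, giving 1−D = 0.8022 (working shown to 4 dp, full precision carried).
Station 2: N=19, proportions 0.1053, 0.1053, 0.0526, 0.0526, 0.0526, 0.3684, 0.0526, 0.2105, giving 1−D = 0.7867.
Difference = |0.8022 − 0.7867| = 0.0155, i.e. 0.02 to 2 decimal places.

0.02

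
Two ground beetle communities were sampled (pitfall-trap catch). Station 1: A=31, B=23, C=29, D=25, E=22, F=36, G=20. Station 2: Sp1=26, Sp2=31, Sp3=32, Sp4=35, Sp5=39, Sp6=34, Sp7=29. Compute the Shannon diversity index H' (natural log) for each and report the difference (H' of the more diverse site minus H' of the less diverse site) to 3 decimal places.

0.012

Station 1: N=186, proportions 0.16667, 0.12366, 0.15591, 0.13441, 0.11828, 0.19355, 0.10753, giving H' = 1.92673 (working shown to 5 dp, full precision carried).
Station 2: N=226, proportions 0.11504, 0.13717, 0.14159, 0.15487, 0.17257, 0.15044, 0.12832, giving H' = 1.93854.
Difference = |1.92673 − 1.93854| = 0.01181, i.e. 0.012 to 3 decimal places.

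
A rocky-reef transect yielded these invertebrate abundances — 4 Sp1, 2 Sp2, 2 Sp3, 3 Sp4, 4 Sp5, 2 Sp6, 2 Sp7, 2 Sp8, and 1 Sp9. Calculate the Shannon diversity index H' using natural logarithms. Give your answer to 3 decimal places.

Total N = 4+2+2+3+4+2+2+2+1 = 22, so the proportions are 0.18182, 0.09091, 0.09091, 0.13636, 0.18182, 0.09091, 0.09091, 0.09091, 0.04545 (working shown to 5 dp, full precision carried).
Each pᵢ ln pᵢ term: 0.18182×(-1.70475)=-0.30995, 0.09091×(-2.39790)=-0.21799, 0.09091×(-2.39790)=-0.21799, 0.13636×(-1.99243)=-0.27170, 0.18182×(-1.70475)=-0.30995, 0.09091×(-2.39790)=-0.21799, 0.09091×(-2.39790)=-0.21799, 0.09091×(-2.39790)=-0.21799, 0.04545×(-3.09104)=-0.14050.
Sum = -2.12206, so H' = 2.122.

2.122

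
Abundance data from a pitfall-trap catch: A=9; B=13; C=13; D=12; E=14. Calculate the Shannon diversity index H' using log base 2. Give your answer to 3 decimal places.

2.307

Total N = 9+13+13+12+14 = 61, so the proportions are 0.14754, 0.21311, 0.21311, 0.19672, 0.22951 (working shown to 5 dp, full precision carried).
Each pᵢ log₂ pᵢ term: 0.14754×(-2.76081)=-0.40733, 0.21311×(-2.23030)=-0.47531, 0.21311×(-2.23030)=-0.47531, 0.19672×(-2.34577)=-0.46146, 0.22951×(-2.12338)=-0.48733.
Sum = -2.30675, so H' = 2.307.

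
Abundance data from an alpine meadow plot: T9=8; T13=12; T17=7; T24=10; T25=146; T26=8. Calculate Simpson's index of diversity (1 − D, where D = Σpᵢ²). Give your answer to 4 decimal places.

Total N = 8+12+7+10+146+8 = 191, so the proportions are 0.041885, 0.062827, 0.036649, 0.052356, 0.764398, 0.041885 (working shown to 6 dp, full precision carried).
D = 0.041885² + 0.062827² + 0.036649² + 0.052356² + 0.764398² + 0.041885² = 0.001754 + 0.003947 + 0.001343 + 0.002741 + 0.584304 + 0.001754 = 0.595844.
So 1 − D = 0.404156, i.e. 0.4042 to 4 decimal places.

0.4042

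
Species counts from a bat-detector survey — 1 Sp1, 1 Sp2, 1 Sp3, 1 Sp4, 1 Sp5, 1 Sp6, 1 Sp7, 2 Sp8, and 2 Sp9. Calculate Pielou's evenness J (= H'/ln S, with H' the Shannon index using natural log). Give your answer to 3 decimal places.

Total N = 1+1+1+1+1+1+1+2+2 = 11, so the proportions are 0.09091, 0.09091, 0.09091, 0.09091, 0.09091, 0.09091, 0.09091, 0.18182, 0.18182 (working shown to 5 dp, full precision carried).
H' = −Σ pᵢ ln pᵢ = −((-0.21799) + (-0.21799) + (-0.21799) + (-0.21799) + (-0.21799) + (-0.21799) + (-0.21799) + (-0.30995) + (-0.30995)) = 2.14584.
With S = 9 species, ln S = 2.19722, so J = 2.14584/2.19722 = 0.97661, i.e. 0.977 to 3 decimal places.

0.977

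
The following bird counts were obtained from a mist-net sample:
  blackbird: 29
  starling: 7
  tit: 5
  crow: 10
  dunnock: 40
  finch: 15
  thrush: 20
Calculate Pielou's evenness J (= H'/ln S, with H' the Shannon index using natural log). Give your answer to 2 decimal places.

0.89

Total N = 29+7+5+10+40+15+20 = 126, so the proportions are 0.2302, 0.0556, 0.0397, 0.0794, 0.3175, 0.119, 0.1587 (working shown to 4 dp, full precision carried).
H' = −Σ pᵢ ln pᵢ = −((-0.3381) + (-0.1606) + (-0.1280) + (-0.2011) + (-0.3643) + (-0.2534) + (-0.2922)) = 1.7376.
With S = 7 species, ln S = 1.9459, so J = 1.7376/1.9459 = 0.8929, i.e. 0.89 to 2 decimal places.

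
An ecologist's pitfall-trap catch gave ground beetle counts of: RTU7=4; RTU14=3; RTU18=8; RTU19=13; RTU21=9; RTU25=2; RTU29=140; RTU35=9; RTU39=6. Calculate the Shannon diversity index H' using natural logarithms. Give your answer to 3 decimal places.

Total N = 4+3+8+13+9+2+140+9+6 = 194, so the proportions are 0.02062, 0.01546, 0.04124, 0.06701, 0.04639, 0.01031, 0.72165, 0.04639, 0.03093 (working shown to 5 dp, full precision carried).
Each pᵢ ln pᵢ term: 0.02062×(-3.88156)=-0.08003, 0.01546×(-4.16925)=-0.06447, 0.04124×(-3.18842)=-0.13148, 0.06701×(-2.70291)=-0.18112, 0.04639×(-3.07063)=-0.14245, 0.01031×(-4.57471)=-0.04716, 0.72165×(-0.32622)=-0.23541, 0.04639×(-3.07063)=-0.14245, 0.03093×(-3.47610)=-0.10751.
Sum = -1.13210, so H' = 1.132.

1.132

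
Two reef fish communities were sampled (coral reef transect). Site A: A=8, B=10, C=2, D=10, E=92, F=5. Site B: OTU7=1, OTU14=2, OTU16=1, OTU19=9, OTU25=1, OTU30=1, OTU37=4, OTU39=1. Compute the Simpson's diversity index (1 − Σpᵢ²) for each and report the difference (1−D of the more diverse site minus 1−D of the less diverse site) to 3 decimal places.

Site A: N=127, proportions 0.06299, 0.07874, 0.01575, 0.07874, 0.72441, 0.03937, giving 1−D = 0.45706 (working shown to 5 dp, full precision carried).
Site B: N=20, proportions 0.05, 0.1, 0.05, 0.45, 0.05, 0.05, 0.2, 0.05, giving 1−D = 0.73500.
Difference = |0.45706 − 0.73500| = 0.27794, i.e. 0.278 to 3 decimal places.

0.278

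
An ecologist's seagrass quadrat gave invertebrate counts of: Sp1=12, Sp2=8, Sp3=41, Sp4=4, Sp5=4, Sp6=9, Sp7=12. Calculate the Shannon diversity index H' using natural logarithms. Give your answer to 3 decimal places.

1.618

Total N = 12+8+41+4+4+9+12 = 90, so the proportions are 0.13333, 0.08889, 0.45556, 0.04444, 0.04444, 0.1, 0.13333 (working shown to 5 dp, full precision carried).
Each pᵢ ln pᵢ term: 0.13333×(-2.01490)=-0.26865, 0.08889×(-2.42037)=-0.21514, 0.45556×(-0.78624)=-0.35817, 0.04444×(-3.11352)=-0.13838, 0.04444×(-3.11352)=-0.13838, 0.1×(-2.30259)=-0.23026, 0.13333×(-2.01490)=-0.26865.
Sum = -1.61764, so H' = 1.618.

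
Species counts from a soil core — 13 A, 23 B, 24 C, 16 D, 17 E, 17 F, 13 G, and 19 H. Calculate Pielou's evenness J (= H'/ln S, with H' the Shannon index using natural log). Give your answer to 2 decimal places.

Total N = 13+23+24+16+17+17+13+19 = 142, so the proportions are 0.0915, 0.162, 0.169, 0.1127, 0.1197, 0.1197, 0.0915, 0.1338 (working shown to 4 dp, full precision carried).
H' = −Σ pᵢ ln pᵢ = −((-0.2189) + (-0.2948) + (-0.3005) + (-0.2460) + (-0.2541) + (-0.2541) + (-0.2189) + (-0.2691)) = 2.0564.
With S = 8 species, ln S = 2.0794, so J = 2.0564/2.0794 = 0.9889, i.e. 0.99 to 2 decimal places.

0.99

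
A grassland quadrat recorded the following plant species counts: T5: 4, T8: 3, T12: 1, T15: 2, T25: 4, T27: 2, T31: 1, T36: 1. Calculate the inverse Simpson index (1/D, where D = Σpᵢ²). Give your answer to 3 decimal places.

6.231

Total N = 4+3+1+2+4+2+1+1 = 18, so the proportions are 0.2222222, 0.1666667, 0.0555556, 0.1111111, 0.2222222, 0.1111111, 0.0555556, 0.0555556 (working shown to 7 dp, full precision carried).
D = 0.2222222² + 0.1666667² + 0.0555556² + 0.1111111² + 0.2222222² + 0.1111111² + 0.0555556² + 0.0555556² = 0.0493827 + 0.0277778 + 0.0030864 + 0.0123457 + 0.0493827 + 0.0123457 + 0.0030864 + 0.0030864 = 0.1604938.
So 1/D = 6.23077, i.e. 6.231 to 3 decimal places.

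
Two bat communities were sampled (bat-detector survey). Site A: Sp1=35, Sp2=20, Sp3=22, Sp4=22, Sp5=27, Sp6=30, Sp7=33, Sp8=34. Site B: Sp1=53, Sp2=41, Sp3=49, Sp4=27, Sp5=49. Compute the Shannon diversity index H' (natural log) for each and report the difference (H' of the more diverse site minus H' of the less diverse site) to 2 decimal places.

0.47

Site A: N=223, proportions 0.157, 0.0897, 0.0987, 0.0987, 0.1211, 0.1345, 0.148, 0.1525, giving H' = 2.0589 (working shown to 4 dp, full precision carried).
Site B: N=219, proportions 0.242, 0.1872, 0.2237, 0.1233, 0.2237, giving H' = 1.5851.
Difference = |2.0589 − 1.5851| = 0.4738, i.e. 0.47 to 2 decimal places.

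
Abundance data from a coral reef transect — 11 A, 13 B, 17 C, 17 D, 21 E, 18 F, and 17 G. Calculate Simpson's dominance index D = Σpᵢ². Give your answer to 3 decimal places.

0.148

Total N = 11+13+17+17+21+18+17 = 114, so the proportions are 0.09649, 0.11404, 0.14912, 0.14912, 0.18421, 0.15789, 0.14912 (working shown to 5 dp, full precision carried).
D = 0.09649² + 0.11404² + 0.14912² + 0.14912² + 0.18421² + 0.15789² + 0.14912² = 0.00931 + 0.01300 + 0.02224 + 0.02224 + 0.03393 + 0.02493 + 0.02224 = 0.14789.
To 3 decimal places, D = 0.148.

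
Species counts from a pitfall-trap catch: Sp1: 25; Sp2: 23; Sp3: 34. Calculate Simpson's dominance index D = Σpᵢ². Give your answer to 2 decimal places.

0.34

Total N = 25+23+34 = 82, so the proportions are 0.3049, 0.2805, 0.4146 (working shown to 4 dp, full precision carried).
D = 0.3049² + 0.2805² + 0.4146² = 0.0930 + 0.0787 + 0.1719 = 0.3435.
To 2 decimal places, D = 0.34.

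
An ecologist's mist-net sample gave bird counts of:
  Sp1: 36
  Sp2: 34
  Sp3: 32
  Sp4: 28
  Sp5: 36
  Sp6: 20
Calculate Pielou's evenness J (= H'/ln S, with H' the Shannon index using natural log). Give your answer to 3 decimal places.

0.990

Total N = 36+34+32+28+36+20 = 186, so the proportions are 0.19355, 0.1828, 0.17204, 0.15054, 0.19355, 0.10753 (working shown to 5 dp, full precision carried).
H' = −Σ pᵢ ln pᵢ = −((-0.31785) + (-0.31064) + (-0.30280) + (-0.28505) + (-0.31785) + (-0.23979)) = 1.77397.
With S = 6 species, ln S = 1.79176, so J = 1.77397/1.79176 = 0.99007, i.e. 0.990 to 3 decimal places.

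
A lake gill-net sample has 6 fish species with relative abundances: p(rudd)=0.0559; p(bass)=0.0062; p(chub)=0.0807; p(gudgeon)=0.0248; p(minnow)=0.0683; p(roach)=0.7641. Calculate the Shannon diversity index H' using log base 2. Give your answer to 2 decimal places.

Each pᵢ log₂ pᵢ term (working shown to 4 dp, full precision carried): 0.0559×(-4.1610)=-0.2326, 0.0062×(-7.3335)=-0.0455, 0.0807×(-3.6313)=-0.2930, 0.0248×(-5.3335)=-0.1323, 0.0683×(-3.8720)=-0.2645, 0.7641×(-0.3882)=-0.2966.
Sum = -1.2644, so H' = 1.26.

1.26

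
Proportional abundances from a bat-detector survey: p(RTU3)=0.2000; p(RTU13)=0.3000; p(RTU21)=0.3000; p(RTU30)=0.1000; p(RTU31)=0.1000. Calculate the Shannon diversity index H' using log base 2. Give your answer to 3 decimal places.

2.171

Each pᵢ log₂ pᵢ term (working shown to 5 dp, full precision carried): 0.2×(-2.32193)=-0.46439, 0.3×(-1.73697)=-0.52109, 0.3×(-1.73697)=-0.52109, 0.1×(-3.32193)=-0.33219, 0.1×(-3.32193)=-0.33219.
Sum = -2.17095, so H' = 2.171.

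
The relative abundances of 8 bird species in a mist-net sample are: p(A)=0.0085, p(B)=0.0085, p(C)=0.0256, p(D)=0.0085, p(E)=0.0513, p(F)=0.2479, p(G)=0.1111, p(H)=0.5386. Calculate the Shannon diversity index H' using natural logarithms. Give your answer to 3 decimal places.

1.291

Each pᵢ ln pᵢ term (working shown to 5 dp, full precision carried): 0.0085×(-4.76769)=-0.04053, 0.0085×(-4.76769)=-0.04053, 0.0256×(-3.66516)=-0.09383, 0.0085×(-4.76769)=-0.04053, 0.0513×(-2.97006)=-0.15236, 0.2479×(-1.39473)=-0.34575, 0.1111×(-2.19732)=-0.24412, 0.5386×(-0.61878)=-0.33328.
Sum = -1.29092, so H' = 1.291.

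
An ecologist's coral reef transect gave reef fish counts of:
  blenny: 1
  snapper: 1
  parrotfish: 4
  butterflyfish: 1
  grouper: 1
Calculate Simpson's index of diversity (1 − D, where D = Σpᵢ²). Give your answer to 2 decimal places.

0.69

Total N = 1+1+4+1+1 = 8, so the proportions are 0.125, 0.125, 0.5, 0.125, 0.125 (working shown to 4 dp, full precision carried).
D = 0.125² + 0.125² + 0.5² + 0.125² + 0.125² = 0.0156 + 0.0156 + 0.2500 + 0.0156 + 0.0156 = 0.3125.
So 1 − D = 0.6875, i.e. 0.69 to 2 decimal places.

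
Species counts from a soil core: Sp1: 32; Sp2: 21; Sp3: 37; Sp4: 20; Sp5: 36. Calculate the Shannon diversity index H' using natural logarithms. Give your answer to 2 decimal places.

1.58

Total N = 32+21+37+20+36 = 146, so the proportions are 0.2192, 0.1438, 0.2534, 0.137, 0.2466 (working shown to 4 dp, full precision carried).
Each pᵢ ln pᵢ term: 0.2192×(-1.5179)=-0.3327, 0.1438×(-1.9391)=-0.2789, 0.2534×(-1.3727)=-0.3479, 0.137×(-1.9879)=-0.2723, 0.2466×(-1.4001)=-0.3452.
Sum = -1.5770, so H' = 1.58.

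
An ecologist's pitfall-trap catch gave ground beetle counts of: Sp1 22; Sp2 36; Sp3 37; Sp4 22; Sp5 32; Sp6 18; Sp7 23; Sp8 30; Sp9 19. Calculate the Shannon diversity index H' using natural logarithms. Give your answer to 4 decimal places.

2.1641

Total N = 22+36+37+22+32+18+23+30+19 = 239, so the proportions are 0.0920502, 0.1506276, 0.1548117, 0.0920502, 0.1338912, 0.0753138, 0.0962343, 0.125523, 0.0794979 (working shown to 7 dp, full precision carried).
Each pᵢ ln pᵢ term: 0.0920502×(-2.3854211)=-0.2195785, 0.1506276×(-1.8929446)=-0.2851297, 0.1548117×(-1.8655456)=-0.2888083, 0.0920502×(-2.3854211)=-0.2195785, 0.1338912×(-2.0107276)=-0.2692188, 0.0753138×(-2.5860918)=-0.1947684, 0.0962343×(-2.3409693)=-0.2252816, 0.125523×(-2.0752662)=-0.2604937, 0.0794979×(-2.5320246)=-0.2012907.
Sum = -2.1641481, so H' = 2.1641.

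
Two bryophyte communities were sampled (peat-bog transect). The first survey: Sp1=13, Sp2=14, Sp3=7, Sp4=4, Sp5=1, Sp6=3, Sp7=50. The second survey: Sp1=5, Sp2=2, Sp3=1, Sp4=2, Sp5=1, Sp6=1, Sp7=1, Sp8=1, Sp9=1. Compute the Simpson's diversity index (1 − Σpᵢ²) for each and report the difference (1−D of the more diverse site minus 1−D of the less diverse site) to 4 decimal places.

0.1740

The first survey: N=92, proportions 0.141304, 0.152174, 0.076087, 0.043478, 0.01087, 0.032609, 0.543478, giving 1−D = 0.652647 (working shown to 6 dp, full precision carried).
The second survey: N=15, proportions 0.333333, 0.133333, 0.066667, 0.133333, 0.066667, 0.066667, 0.066667, 0.066667, 0.066667, giving 1−D = 0.826667.
Difference = |0.652647 − 0.826667| = 0.174020, i.e. 0.1740 to 4 decimal places.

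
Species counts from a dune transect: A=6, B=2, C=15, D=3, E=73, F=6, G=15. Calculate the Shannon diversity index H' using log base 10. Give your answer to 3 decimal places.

Total N = 6+2+15+3+73+6+15 = 120, so the proportions are 0.05, 0.01667, 0.125, 0.025, 0.60833, 0.05, 0.125 (working shown to 5 dp, full precision carried).
Each pᵢ log₁₀ pᵢ term: 0.05×(-1.30103)=-0.06505, 0.01667×(-1.77815)=-0.02964, 0.125×(-0.90309)=-0.11289, 0.025×(-1.60206)=-0.04005, 0.60833×(-0.21586)=-0.13131, 0.05×(-1.30103)=-0.06505, 0.125×(-0.90309)=-0.11289.
Sum = -0.55688, so H' = 0.557.

0.557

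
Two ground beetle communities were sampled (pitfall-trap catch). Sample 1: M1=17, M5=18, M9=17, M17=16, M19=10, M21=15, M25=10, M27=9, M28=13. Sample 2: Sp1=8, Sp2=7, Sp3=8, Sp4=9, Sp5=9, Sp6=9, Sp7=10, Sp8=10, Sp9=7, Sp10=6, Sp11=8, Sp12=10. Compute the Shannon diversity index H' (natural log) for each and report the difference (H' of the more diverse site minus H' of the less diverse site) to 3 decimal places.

0.305

Sample 1: N=125, proportions 0.136, 0.144, 0.136, 0.128, 0.08, 0.12, 0.08, 0.072, 0.104, giving H' = 2.16824 (working shown to 5 dp, full precision carried).
Sample 2: N=101, proportions 0.07921, 0.06931, 0.07921, 0.08911, 0.08911, 0.08911, 0.09901, 0.09901, 0.06931, 0.05941, 0.07921, 0.09901, giving H' = 2.47351.
Difference = |2.16824 − 2.47351| = 0.30527, i.e. 0.305 to 3 decimal places.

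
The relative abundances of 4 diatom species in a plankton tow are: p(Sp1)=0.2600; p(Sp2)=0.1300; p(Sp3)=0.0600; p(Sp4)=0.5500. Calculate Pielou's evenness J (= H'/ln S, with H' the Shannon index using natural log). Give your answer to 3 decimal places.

0.803

H' = −Σ pᵢ ln pᵢ = −((-0.35024) + (-0.26523) + (-0.16880) + (-0.32881)) = 1.11308 (working shown to 5 dp, full precision carried).
With S = 4 species, ln S = 1.38629, so J = 1.11308/1.38629 = 0.80292, i.e. 0.803 to 3 decimal places.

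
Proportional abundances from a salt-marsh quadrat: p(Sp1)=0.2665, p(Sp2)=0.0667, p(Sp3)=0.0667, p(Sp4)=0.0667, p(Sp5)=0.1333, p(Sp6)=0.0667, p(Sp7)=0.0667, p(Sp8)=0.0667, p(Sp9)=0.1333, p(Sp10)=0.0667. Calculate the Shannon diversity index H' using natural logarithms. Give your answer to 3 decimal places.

2.154

Each pᵢ ln pᵢ term (working shown to 5 dp, full precision carried): 0.2665×(-1.32238)=-0.35241, 0.0667×(-2.70755)=-0.18059, 0.0667×(-2.70755)=-0.18059, 0.0667×(-2.70755)=-0.18059, 0.1333×(-2.01515)=-0.26862, 0.0667×(-2.70755)=-0.18059, 0.0667×(-2.70755)=-0.18059, 0.0667×(-2.70755)=-0.18059, 0.1333×(-2.01515)=-0.26862, 0.0667×(-2.70755)=-0.18059.
Sum = -2.15381, so H' = 2.154.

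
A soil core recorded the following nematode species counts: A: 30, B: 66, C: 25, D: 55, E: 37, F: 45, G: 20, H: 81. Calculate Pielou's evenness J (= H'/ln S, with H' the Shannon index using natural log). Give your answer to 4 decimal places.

0.9536

Total N = 30+66+25+55+37+45+20+81 = 359, so the proportions are 0.083565, 0.183844, 0.069638, 0.153203, 0.103064, 0.125348, 0.05571, 0.225627 (working shown to 6 dp, full precision carried).
H' = −Σ pᵢ ln pᵢ = −((-0.207420) + (-0.311371) + (-0.185546) + (-0.287408) + (-0.234203) + (-0.260306) + (-0.160869) + (-0.335930)) = 1.983052.
With S = 8 species, ln S = 2.079442, so J = 1.983052/2.079442 = 0.953646, i.e. 0.9536 to 4 decimal places.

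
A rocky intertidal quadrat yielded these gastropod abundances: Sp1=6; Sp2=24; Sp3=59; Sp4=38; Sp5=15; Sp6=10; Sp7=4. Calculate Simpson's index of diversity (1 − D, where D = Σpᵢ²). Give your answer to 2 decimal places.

0.76

Total N = 6+24+59+38+15+10+4 = 156, so the proportions are 0.0385, 0.1538, 0.3782, 0.2436, 0.0962, 0.0641, 0.0256 (working shown to 4 dp, full precision carried).
D = 0.0385² + 0.1538² + 0.3782² + 0.2436² + 0.0962² + 0.0641² + 0.0256² = 0.0015 + 0.0237 + 0.1430 + 0.0593 + 0.0092 + 0.0041 + 0.0007 = 0.2415.
So 1 − D = 0.7585, i.e. 0.76 to 2 decimal places.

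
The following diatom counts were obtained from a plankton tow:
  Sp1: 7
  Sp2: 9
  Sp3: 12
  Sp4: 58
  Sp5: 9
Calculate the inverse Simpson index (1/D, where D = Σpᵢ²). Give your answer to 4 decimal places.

2.4267

Total N = 7+9+12+58+9 = 95, so the proportions are 0.0736842, 0.0947368, 0.1263158, 0.6105263, 0.0947368 (working shown to 7 dp, full precision carried).
D = 0.0736842² + 0.0947368² + 0.1263158² + 0.6105263² + 0.0947368² = 0.0054294 + 0.0089751 + 0.0159557 + 0.3727424 + 0.0089751 = 0.4120776.
So 1/D = 2.426728, i.e. 2.4267 to 4 decimal places.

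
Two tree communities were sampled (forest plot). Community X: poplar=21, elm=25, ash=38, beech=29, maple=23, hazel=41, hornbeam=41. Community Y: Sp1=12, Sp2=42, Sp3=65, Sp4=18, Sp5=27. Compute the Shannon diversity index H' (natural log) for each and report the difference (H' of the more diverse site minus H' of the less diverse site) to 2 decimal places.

0.47

Community X: N=218, proportions 0.0963, 0.1147, 0.1743, 0.133, 0.1055, 0.1881, 0.1881, giving H' = 1.9124 (working shown to 4 dp, full precision carried).
Community Y: N=164, proportions 0.0732, 0.2561, 0.3963, 0.1098, 0.1646, giving H' = 1.4465.
Difference = |1.9124 − 1.4465| = 0.4659, i.e. 0.47 to 2 decimal places.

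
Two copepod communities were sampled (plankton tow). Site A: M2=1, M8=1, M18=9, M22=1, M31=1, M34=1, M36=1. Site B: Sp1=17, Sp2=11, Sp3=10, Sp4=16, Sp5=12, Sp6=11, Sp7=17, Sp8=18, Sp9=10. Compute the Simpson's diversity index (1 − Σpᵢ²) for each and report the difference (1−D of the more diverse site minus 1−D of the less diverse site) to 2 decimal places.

0.27

Site A: N=15, proportions 0.0667, 0.0667, 0.6, 0.0667, 0.0667, 0.0667, 0.0667, giving 1−D = 0.6133 (working shown to 4 dp, full precision carried).
Site B: N=122, proportions 0.1393, 0.0902, 0.082, 0.1311, 0.0984, 0.0902, 0.1393, 0.1475, 0.082, giving 1−D = 0.8828.
Difference = |0.6133 − 0.8828| = 0.2695, i.e. 0.27 to 2 decimal places.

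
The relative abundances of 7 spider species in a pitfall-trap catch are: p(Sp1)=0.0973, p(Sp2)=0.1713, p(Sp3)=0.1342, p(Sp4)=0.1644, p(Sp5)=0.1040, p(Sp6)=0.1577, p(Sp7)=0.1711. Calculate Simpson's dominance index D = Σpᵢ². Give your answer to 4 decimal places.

0.1488

D = 0.0973² + 0.1713² + 0.1342² + 0.1644² + 0.104² + 0.1577² + 0.1711² = 0.009467 + 0.029344 + 0.018010 + 0.027027 + 0.010816 + 0.024869 + 0.029275 = 0.148808 (working shown to 6 dp, full precision carried).
To 4 decimal places, D = 0.1488.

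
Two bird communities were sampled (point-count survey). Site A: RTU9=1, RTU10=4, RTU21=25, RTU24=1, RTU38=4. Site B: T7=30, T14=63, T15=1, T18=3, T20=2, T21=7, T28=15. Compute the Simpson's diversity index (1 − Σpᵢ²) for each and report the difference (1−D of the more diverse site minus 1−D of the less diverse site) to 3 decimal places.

0.186

Site A: N=35, proportions 0.02857, 0.11429, 0.71429, 0.02857, 0.11429, giving 1−D = 0.46204 (working shown to 5 dp, full precision carried).
Site B: N=121, proportions 0.24793, 0.52066, 0.00826, 0.02479, 0.01653, 0.05785, 0.12397, giving 1−D = 0.64777.
Difference = |0.46204 − 0.64777| = 0.18573, i.e. 0.186 to 3 decimal places.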